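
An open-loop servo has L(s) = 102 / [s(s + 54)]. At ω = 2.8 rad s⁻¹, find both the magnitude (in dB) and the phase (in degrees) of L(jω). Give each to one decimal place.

|j2.8 + 54| = √(2.8² + 54²) = 54.07
|j2.8| = 2.8
|L(j2.8)| = 102 / (54.07 × 2.8) = 0.6737
20 log₁₀(0.6737) = -3.43 dB
∠(j2.8 + 54) = arctan(2.8/54) = 2.97°
∠(j2.8) = 90.00°
∠L(j2.8) = − (2.97° + 90.00°) = -92.97°

|L| = -3.4 dB, ∠L = -93.0°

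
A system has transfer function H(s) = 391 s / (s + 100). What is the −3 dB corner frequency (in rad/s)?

100 rad/s

For a single-pole high-pass, the −3 dB point is at the pole: ω = 100 rad/s.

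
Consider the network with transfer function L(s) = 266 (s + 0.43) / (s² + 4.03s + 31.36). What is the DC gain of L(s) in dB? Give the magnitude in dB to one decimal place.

L(0) = 266 × 0.43 / 31.36 = 3.6473
20 log₁₀(3.6473) = 11.24 dB

11.2 dB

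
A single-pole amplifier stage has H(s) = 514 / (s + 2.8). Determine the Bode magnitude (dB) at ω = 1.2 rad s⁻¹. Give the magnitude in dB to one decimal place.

44.5 dB

|j1.2 + 2.8| = √(1.2² + 2.8²) = 3.046
|H(j1.2)| = 514 / 3.046 = 168.73
20 log₁₀(168.73) = 44.54 dB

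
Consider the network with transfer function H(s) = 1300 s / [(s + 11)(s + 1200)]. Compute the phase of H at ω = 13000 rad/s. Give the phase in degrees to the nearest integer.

-85°

∠(j13000) = 90.00°
∠(j13000 + 11) = arctan(13000/11) = 89.95°
∠(j13000 + 1200) = arctan(13000/1200) = 84.73°
∠H(j13000) = 90.00° − (89.95° + 84.73°) = -84.68°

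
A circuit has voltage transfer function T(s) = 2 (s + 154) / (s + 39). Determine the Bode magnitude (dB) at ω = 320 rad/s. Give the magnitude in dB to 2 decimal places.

|j320 + 154| = √(320² + 154²) = 355.1
|j320 + 39| = √(320² + 39²) = 322.4
|T(j320)| = 2 × 355.1 / 322.4 = 2.2032
20 log₁₀(2.2032) = 6.861 dB

6.86 dB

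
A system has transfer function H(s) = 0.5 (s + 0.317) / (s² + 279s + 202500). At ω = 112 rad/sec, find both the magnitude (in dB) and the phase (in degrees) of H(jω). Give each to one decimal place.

|H| = -70.7 dB, ∠H = 80.5°

|j112 + 0.317| = √(112² + 0.317²) = 112
|(j112)² + 279(j112) + 202500| = |1.8996e+05 + j31248| = 1.925e+05
|H(j112)| = 0.5 × 112 / 1.925e+05 = 0.0002909
20 log₁₀(0.0002909) = -70.73 dB
∠(j112 + 0.317) = arctan(112/0.317) = 89.84°
∠[(j112)² + 279(j112) + 202500] = ∠[1.8996e+05 + j31248] = 9.34°
∠H(j112) = 89.84° − 9.34° = 80.50°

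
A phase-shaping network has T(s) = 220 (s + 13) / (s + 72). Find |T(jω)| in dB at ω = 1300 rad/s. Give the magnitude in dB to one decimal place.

|j1300 + 13| = √(1300² + 13²) = 1300
|j1300 + 72| = √(1300² + 72²) = 1302
|T(j1300)| = 220 × 1300 / 1302 = 219.67
20 log₁₀(219.67) = 46.84 dB

46.8 dB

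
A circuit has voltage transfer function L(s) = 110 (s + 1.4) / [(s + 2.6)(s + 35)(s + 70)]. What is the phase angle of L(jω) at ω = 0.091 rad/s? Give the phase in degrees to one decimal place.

∠(j0.091 + 1.4) = arctan(0.091/1.4) = 3.72°
∠(j0.091 + 2.6) = arctan(0.091/2.6) = 2.00°
∠(j0.091 + 35) = arctan(0.091/35) = 0.15°
∠(j0.091 + 70) = arctan(0.091/70) = 0.07°
∠L(j0.091) = 3.72° − (2.00° + 0.15° + 0.07°) = 1.49°

1.5°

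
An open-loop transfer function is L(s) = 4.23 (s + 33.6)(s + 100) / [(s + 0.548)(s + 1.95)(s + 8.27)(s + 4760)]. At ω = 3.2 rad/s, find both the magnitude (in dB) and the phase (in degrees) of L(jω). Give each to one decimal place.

|L| = -31.1 dB, ∠L = -152.8 deg

|j3.2 + 33.6| = √(3.2² + 33.6²) = 33.75
|j3.2 + 100| = √(3.2² + 100²) = 100.1
|j3.2 + 0.548| = √(3.2² + 0.548²) = 3.247
|j3.2 + 1.95| = √(3.2² + 1.95²) = 3.747
|j3.2 + 8.27| = √(3.2² + 8.27²) = 8.868
|j3.2 + 4760| = √(3.2² + 4760²) = 4760
|L(j3.2)| = 4.23 × 33.75 × 100.1 / (3.247 × 3.747 × 8.868 × 4760) = 0.027817
20 log₁₀(0.027817) = -31.11 dB
∠(j3.2 + 33.6) = arctan(3.2/33.6) = 5.44°
∠(j3.2 + 100) = arctan(3.2/100) = 1.83°
∠(j3.2 + 0.548) = arctan(3.2/0.548) = 80.28°
∠(j3.2 + 1.95) = arctan(3.2/1.95) = 58.64°
∠(j3.2 + 8.27) = arctan(3.2/8.27) = 21.15°
∠(j3.2 + 4760) = arctan(3.2/4760) = 0.04°
∠L(j3.2) = 5.44° + 1.83° − (80.28° + 58.64° + 21.15° + 0.04°) = -152.84°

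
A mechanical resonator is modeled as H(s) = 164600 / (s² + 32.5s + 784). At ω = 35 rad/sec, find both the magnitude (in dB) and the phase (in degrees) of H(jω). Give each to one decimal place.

|(j35)² + 32.5(j35) + 784| = |-441 + j1137.5| = 1220
|H(j35)| = 164600 / 1220 = 134.92
20 log₁₀(134.92) = 42.60 dB
∠[(j35)² + 32.5(j35) + 784] = ∠[-441 + j1137.5] = 111.19°
∠H(j35) = −111.19° = -111.19°

|H| = 42.6 dB, ∠H = -111.2°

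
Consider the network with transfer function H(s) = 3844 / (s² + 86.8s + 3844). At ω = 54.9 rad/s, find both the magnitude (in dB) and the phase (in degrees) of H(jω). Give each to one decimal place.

|(j54.9)² + 86.8(j54.9) + 3844| = |829.99 + j4765.3| = 4837
|H(j54.9)| = 3844 / 4837 = 0.7947
20 log₁₀(0.7947) = -2.00 dB
∠[(j54.9)² + 86.8(j54.9) + 3844] = ∠[829.99 + j4765.3] = 80.12°
∠H(j54.9) = −80.12° = -80.12°

|H| = -2.0 dB, ∠H = -80.1°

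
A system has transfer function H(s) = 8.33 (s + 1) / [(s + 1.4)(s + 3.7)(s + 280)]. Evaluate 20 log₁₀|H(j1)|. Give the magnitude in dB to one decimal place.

-43.9 dB

|j1 + 1| = √(1² + 1²) = 1.414
|j1 + 1.4| = √(1² + 1.4²) = 1.72
|j1 + 3.7| = √(1² + 3.7²) = 3.833
|j1 + 280| = √(1² + 280²) = 280
|H(j1)| = 8.33 × 1.414 / (1.72 × 3.833 × 280) = 0.0063803
20 log₁₀(0.0063803) = -43.90 dB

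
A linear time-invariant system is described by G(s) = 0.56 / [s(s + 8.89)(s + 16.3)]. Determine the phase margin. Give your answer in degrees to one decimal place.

Gain crossover: |G(jω)| = 1 at ω ≈ 0.00386 rad s⁻¹.
∠G(j0.00386) = −90° − arctan(0.00386/8.89) − arctan(0.00386/16.3) ≈ -90.04°
PM = 180° + (-90.04°) = 89.96°

90.0°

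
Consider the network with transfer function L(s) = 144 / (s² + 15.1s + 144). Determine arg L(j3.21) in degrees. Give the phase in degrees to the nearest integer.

∠[(j3.21)² + 15.1(j3.21) + 144] = ∠[133.7 + j48.471] = 19.93°
∠L(j3.21) = −19.93° = -19.93°

-20 deg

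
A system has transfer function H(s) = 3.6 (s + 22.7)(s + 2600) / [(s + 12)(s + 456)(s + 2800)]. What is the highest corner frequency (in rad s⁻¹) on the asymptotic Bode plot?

2800 rad s⁻¹

Break frequencies occur at each pole and zero magnitude: 12 rad s⁻¹, 22.7 rad s⁻¹, 456 rad s⁻¹, 2600 rad s⁻¹, 2800 rad s⁻¹.
The highest is 2800 rad s⁻¹.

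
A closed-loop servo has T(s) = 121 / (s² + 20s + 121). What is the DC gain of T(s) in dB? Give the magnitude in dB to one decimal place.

T(0) = 121 / 121 = 1
20 log₁₀(1) = 0.00 dB

0.0 dB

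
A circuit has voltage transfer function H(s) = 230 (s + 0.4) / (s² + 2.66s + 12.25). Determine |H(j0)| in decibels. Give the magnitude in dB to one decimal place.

H(0) = 230 × 0.4 / 12.25 = 7.5102
20 log₁₀(7.5102) = 17.51 dB

17.5 dB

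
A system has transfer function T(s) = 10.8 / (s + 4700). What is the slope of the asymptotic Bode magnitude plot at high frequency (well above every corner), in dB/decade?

With 0 zeros and 1 pole, the high-frequency asymptotic slope is 20 × (0 − 1) = -20 dB/decade.

-20 dB/decade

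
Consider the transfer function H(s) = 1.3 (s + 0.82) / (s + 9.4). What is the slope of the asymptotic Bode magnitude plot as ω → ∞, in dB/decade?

With 1 zero and 1 pole, the high-frequency asymptotic slope is 20 × (1 − 1) = 0 dB/decade.

0 dB/decade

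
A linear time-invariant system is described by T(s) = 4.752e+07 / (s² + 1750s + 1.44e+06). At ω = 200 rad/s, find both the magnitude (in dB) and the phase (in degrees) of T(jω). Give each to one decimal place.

|(j200)² + 1750(j200) + 1.44e+06| = |1.4e+06 + j3.5e+05| = 1.443e+06
|T(j200)| = 4.752e+07 / 1.443e+06 = 32.929
20 log₁₀(32.929) = 30.35 dB
∠[(j200)² + 1750(j200) + 1.44e+06] = ∠[1.4e+06 + j3.5e+05] = 14.04°
∠T(j200) = −14.04° = -14.04°

|T| = 30.4 dB, ∠T = -14.0°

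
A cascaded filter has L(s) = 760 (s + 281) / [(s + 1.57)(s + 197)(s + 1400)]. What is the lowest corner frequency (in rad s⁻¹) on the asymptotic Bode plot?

1.57 rad s⁻¹

Break frequencies occur at each pole and zero magnitude: 1.57 rad s⁻¹, 197 rad s⁻¹, 281 rad s⁻¹, 1400 rad s⁻¹.
The lowest is 1.57 rad s⁻¹.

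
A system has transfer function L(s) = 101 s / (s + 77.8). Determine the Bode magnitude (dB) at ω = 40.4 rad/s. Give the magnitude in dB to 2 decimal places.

|j40.4| = 40.4
|j40.4 + 77.8| = √(40.4² + 77.8²) = 87.66
|L(j40.4)| = 101 × 40.4 / 87.66 = 46.546
20 log₁₀(46.546) = 33.358 dB

33.36 dB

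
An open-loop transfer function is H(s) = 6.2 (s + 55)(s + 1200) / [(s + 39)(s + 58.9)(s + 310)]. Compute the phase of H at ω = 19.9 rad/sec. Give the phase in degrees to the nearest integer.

-29°

∠(j19.9 + 55) = arctan(19.9/55) = 19.89°
∠(j19.9 + 1200) = arctan(19.9/1200) = 0.95°
∠(j19.9 + 39) = arctan(19.9/39) = 27.03°
∠(j19.9 + 58.9) = arctan(19.9/58.9) = 18.67°
∠(j19.9 + 310) = arctan(19.9/310) = 3.67°
∠H(j19.9) = 19.89° + 0.95° − (27.03° + 18.67° + 3.67°) = -28.53°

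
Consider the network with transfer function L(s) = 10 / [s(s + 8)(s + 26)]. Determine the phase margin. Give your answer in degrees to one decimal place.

Gain crossover: |L(jω)| = 1 at ω ≈ 0.0481 rad s⁻¹.
∠L(j0.0481) = −90° − arctan(0.0481/8) − arctan(0.0481/26) ≈ -90.45°
PM = 180° + (-90.45°) = 89.55°

89.5 deg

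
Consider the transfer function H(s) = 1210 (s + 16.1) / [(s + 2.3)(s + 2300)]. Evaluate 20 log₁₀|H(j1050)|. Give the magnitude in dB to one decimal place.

|j1050 + 16.1| = √(1050² + 16.1²) = 1050
|j1050 + 2.3| = √(1050² + 2.3²) = 1050
|j1050 + 2300| = √(1050² + 2300²) = 2528
|H(j1050)| = 1210 × 1050 / (1050 × 2528) = 0.47863
20 log₁₀(0.47863) = -6.40 dB

-6.4 dB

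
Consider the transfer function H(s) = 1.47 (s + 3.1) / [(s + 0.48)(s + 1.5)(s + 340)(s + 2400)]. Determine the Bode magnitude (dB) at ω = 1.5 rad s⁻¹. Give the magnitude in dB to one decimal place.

-114.6 dB

|j1.5 + 3.1| = √(1.5² + 3.1²) = 3.444
|j1.5 + 0.48| = √(1.5² + 0.48²) = 1.575
|j1.5 + 1.5| = √(1.5² + 1.5²) = 2.121
|j1.5 + 340| = √(1.5² + 340²) = 340
|j1.5 + 2400| = √(1.5² + 2400²) = 2400
|H(j1.5)| = 1.47 × 3.444 / (1.575 × 2.121 × 340 × 2400) = 1.8569e-06
20 log₁₀(1.8569e-06) = -114.62 dB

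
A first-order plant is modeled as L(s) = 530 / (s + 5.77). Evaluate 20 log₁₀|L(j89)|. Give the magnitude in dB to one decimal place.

|j89 + 5.77| = √(89² + 5.77²) = 89.19
|L(j89)| = 530 / 89.19 = 5.9426
20 log₁₀(5.9426) = 15.48 dB

15.5 dB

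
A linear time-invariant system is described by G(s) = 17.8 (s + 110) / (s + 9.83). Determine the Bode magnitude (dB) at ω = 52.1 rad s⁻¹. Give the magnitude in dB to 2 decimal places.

|j52.1 + 110| = √(52.1² + 110²) = 121.7
|j52.1 + 9.83| = √(52.1² + 9.83²) = 53.02
|G(j52.1)| = 17.8 × 121.7 / 53.02 = 40.863
20 log₁₀(40.863) = 32.227 dB

32.23 dB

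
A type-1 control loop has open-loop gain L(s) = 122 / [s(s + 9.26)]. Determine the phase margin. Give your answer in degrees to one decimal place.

44.9°

Gain crossover: |L(jω)| = 1 at ω ≈ 9.3 rad/sec.
∠L(j9.3) = −90° − arctan(9.3/9.26) ≈ -135.12°
PM = 180° + (-135.12°) = 44.88°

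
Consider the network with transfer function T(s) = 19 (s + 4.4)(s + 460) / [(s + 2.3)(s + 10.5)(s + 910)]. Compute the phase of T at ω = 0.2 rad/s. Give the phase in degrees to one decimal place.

∠(j0.2 + 4.4) = arctan(0.2/4.4) = 2.60°
∠(j0.2 + 460) = arctan(0.2/460) = 0.02°
∠(j0.2 + 2.3) = arctan(0.2/2.3) = 4.97°
∠(j0.2 + 10.5) = arctan(0.2/10.5) = 1.09°
∠(j0.2 + 910) = arctan(0.2/910) = 0.01°
∠T(j0.2) = 2.60° + 0.02° − (4.97° + 1.09° + 0.01°) = -3.45°

-3.4°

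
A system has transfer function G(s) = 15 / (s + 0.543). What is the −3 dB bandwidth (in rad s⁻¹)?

0.543 rad s⁻¹

For a single-pole low-pass, the −3 dB point is at the pole: ω = 0.543 rad s⁻¹.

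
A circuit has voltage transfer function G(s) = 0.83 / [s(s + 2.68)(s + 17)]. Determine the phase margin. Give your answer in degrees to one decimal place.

Gain crossover: |G(jω)| = 1 at ω ≈ 0.0182 rad/s.
∠G(j0.0182) = −90° − arctan(0.0182/2.68) − arctan(0.0182/17) ≈ -90.45°
PM = 180° + (-90.45°) = 89.55°

89.5°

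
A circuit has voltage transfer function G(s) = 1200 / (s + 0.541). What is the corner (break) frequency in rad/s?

0.541 rad/s

The single real pole at s = −0.541 gives a corner at ω = 0.541 rad/s.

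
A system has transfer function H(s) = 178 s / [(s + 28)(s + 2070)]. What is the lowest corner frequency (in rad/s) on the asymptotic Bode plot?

Break frequencies occur at each pole and zero magnitude: 28 rad/s, 2070 rad/s.
The lowest is 28 rad/s.

28 rad/s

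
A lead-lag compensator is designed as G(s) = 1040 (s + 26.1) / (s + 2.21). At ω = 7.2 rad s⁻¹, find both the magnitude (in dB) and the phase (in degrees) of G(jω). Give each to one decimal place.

|G| = 71.5 dB, ∠G = -57.5°

|j7.2 + 26.1| = √(7.2² + 26.1²) = 27.07
|j7.2 + 2.21| = √(7.2² + 2.21²) = 7.532
|G(j7.2)| = 1040 × 27.07 / 7.532 = 3738.7
20 log₁₀(3738.7) = 71.45 dB
∠(j7.2 + 26.1) = arctan(7.2/26.1) = 15.42°
∠(j7.2 + 2.21) = arctan(7.2/2.21) = 72.94°
∠G(j7.2) = 15.42° − 72.94° = -57.51°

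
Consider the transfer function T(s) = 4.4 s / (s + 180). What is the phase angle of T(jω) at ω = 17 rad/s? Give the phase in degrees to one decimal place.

∠(j17) = 90.00°
∠(j17 + 180) = arctan(17/180) = 5.40°
∠T(j17) = 90.00° − 5.40° = 84.60°

84.6°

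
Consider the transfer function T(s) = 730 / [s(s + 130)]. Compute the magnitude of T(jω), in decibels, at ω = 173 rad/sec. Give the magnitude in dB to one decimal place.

|j173 + 130| = √(173² + 130²) = 216.4
|j173| = 173
|T(j173)| = 730 / (216.4 × 173) = 0.019499
20 log₁₀(0.019499) = -34.20 dB

-34.2 dB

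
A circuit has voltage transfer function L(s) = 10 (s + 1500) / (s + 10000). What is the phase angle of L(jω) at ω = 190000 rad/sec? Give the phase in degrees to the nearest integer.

∠(j190000 + 1500) = arctan(190000/1500) = 89.55°
∠(j190000 + 10000) = arctan(190000/10000) = 86.99°
∠L(j190000) = 89.55° − 86.99° = 2.56°

3°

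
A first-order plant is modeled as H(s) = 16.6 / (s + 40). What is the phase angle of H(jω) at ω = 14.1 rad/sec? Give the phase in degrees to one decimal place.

-19.4°

∠(j14.1 + 40) = arctan(14.1/40) = 19.42°
∠H(j14.1) = −19.42° = -19.42°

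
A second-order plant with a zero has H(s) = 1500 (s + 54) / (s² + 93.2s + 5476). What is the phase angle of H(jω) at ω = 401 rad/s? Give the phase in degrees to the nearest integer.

∠(j401 + 54) = arctan(401/54) = 82.33°
∠[(j401)² + 93.2(j401) + 5476] = ∠[-1.5532e+05 + j37373] = 166.47°
∠H(j401) = 82.33° − 166.47° = -84.14°

-84°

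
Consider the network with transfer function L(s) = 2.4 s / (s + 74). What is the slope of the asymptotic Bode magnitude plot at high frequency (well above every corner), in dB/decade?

With 1 zero and 1 pole, the high-frequency asymptotic slope is 20 × (1 − 1) = 0 dB/decade.

0 dB/decade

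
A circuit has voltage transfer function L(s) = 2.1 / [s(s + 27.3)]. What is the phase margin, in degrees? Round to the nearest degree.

Gain crossover: |L(jω)| = 1 at ω ≈ 0.0769 rad/sec.
∠L(j0.0769) = −90° − arctan(0.0769/27.3) ≈ -90.16°
PM = 180° + (-90.16°) = 89.84°

90°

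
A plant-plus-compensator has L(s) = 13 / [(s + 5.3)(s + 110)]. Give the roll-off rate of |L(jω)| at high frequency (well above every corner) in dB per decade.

-40 dB/decade

With 0 zeros and 2 poles, the high-frequency asymptotic slope is 20 × (0 − 2) = -40 dB/decade.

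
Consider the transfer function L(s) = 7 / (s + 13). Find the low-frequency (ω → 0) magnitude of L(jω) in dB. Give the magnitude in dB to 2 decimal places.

L(0) = 7 / 13 = 0.53846
20 log₁₀(0.53846) = -5.377 dB

-5.38 dB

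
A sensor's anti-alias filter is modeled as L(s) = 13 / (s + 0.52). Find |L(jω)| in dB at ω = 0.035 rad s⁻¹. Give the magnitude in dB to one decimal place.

27.9 dB

|j0.035 + 0.52| = √(0.035² + 0.52²) = 0.5212
|L(j0.035)| = 13 / 0.5212 = 24.944
20 log₁₀(24.944) = 27.94 dB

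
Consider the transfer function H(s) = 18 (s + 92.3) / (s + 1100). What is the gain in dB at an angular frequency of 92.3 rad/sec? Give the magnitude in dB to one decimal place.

6.6 dB

|j92.3 + 92.3| = √(92.3² + 92.3²) = 130.5
|j92.3 + 1100| = √(92.3² + 1100²) = 1104
|H(j92.3)| = 18 × 130.5 / 1104 = 2.1285
20 log₁₀(2.1285) = 6.56 dB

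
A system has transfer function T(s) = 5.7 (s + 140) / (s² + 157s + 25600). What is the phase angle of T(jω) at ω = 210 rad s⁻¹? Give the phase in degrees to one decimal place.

-63.0°

∠(j210 + 140) = arctan(210/140) = 56.31°
∠[(j210)² + 157(j210) + 25600] = ∠[-18500 + j32970] = 119.30°
∠T(j210) = 56.31° − 119.30° = -62.99°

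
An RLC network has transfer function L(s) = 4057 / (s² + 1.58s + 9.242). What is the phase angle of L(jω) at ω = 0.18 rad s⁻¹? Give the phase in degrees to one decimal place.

-1.8°

∠[(j0.18)² + 1.58(j0.18) + 9.242] = ∠[9.2096 + j0.2844] = 1.77°
∠L(j0.18) = −1.77° = -1.77°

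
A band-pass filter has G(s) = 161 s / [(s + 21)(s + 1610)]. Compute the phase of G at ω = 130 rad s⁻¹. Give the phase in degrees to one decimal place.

4.6°

∠(j130) = 90.00°
∠(j130 + 21) = arctan(130/21) = 80.82°
∠(j130 + 1610) = arctan(130/1610) = 4.62°
∠G(j130) = 90.00° − (80.82° + 4.62°) = 4.56°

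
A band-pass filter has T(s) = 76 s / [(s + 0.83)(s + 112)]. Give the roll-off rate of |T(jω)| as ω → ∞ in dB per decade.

With 1 zero and 2 poles, the high-frequency asymptotic slope is 20 × (1 − 2) = -20 dB/decade.

-20 dB/decade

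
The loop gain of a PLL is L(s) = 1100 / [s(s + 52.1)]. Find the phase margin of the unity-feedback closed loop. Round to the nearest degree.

Gain crossover: |L(jω)| = 1 at ω ≈ 19.7 rad/sec.
∠L(j19.7) = −90° − arctan(19.7/52.1) ≈ -110.75°
PM = 180° + (-110.75°) = 69.25°

69 deg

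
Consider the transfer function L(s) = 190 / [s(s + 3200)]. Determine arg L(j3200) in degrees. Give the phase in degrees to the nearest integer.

∠(j3200 + 3200) = arctan(3200/3200) = 45.00°
∠(j3200) = 90.00°
∠L(j3200) = − (45.00° + 90.00°) = -135.00°

-135°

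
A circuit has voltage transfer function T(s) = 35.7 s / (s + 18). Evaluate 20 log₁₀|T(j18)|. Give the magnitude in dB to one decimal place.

|j18| = 18
|j18 + 18| = √(18² + 18²) = 25.46
|T(j18)| = 35.7 × 18 / 25.46 = 25.244
20 log₁₀(25.244) = 28.04 dB

28.0 dB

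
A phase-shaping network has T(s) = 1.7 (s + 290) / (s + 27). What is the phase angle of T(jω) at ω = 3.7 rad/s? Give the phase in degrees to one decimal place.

∠(j3.7 + 290) = arctan(3.7/290) = 0.73°
∠(j3.7 + 27) = arctan(3.7/27) = 7.80°
∠T(j3.7) = 0.73° − 7.80° = -7.07°

-7.1 deg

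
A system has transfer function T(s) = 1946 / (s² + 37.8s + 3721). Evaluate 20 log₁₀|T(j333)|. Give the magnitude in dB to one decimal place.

-34.9 dB

|(j333)² + 37.8(j333) + 3721| = |-1.0717e+05 + j12587| = 1.079e+05
|T(j333)| = 1946 / 1.079e+05 = 0.018034
20 log₁₀(0.018034) = -34.88 dB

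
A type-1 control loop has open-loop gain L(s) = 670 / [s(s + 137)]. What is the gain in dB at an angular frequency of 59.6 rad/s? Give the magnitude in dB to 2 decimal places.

-22.47 dB

|j59.6 + 137| = √(59.6² + 137²) = 149.4
|j59.6| = 59.6
|L(j59.6)| = 670 / (149.4 × 59.6) = 0.075244
20 log₁₀(0.075244) = -22.471 dB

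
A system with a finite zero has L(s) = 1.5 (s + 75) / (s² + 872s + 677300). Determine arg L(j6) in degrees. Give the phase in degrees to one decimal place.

∠(j6 + 75) = arctan(6/75) = 4.57°
∠[(j6)² + 872(j6) + 677300] = ∠[6.7726e+05 + j5232] = 0.44°
∠L(j6) = 4.57° − 0.44° = 4.13°

4.1 deg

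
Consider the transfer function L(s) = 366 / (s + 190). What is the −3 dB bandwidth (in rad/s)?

190 rad/s

For a single-pole low-pass, the −3 dB point is at the pole: ω = 190 rad/s.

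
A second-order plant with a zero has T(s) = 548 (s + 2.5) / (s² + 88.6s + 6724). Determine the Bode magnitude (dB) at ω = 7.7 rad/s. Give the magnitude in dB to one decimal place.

|j7.7 + 2.5| = √(7.7² + 2.5²) = 8.096
|(j7.7)² + 88.6(j7.7) + 6724| = |6664.7 + j682.22| = 6700
|T(j7.7)| = 548 × 8.096 / 6700 = 0.6622
20 log₁₀(0.6622) = -3.58 dB

-3.6 dB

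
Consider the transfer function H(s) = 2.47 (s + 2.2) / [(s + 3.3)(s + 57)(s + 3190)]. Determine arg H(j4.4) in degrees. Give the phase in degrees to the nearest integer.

6°

∠(j4.4 + 2.2) = arctan(4.4/2.2) = 63.43°
∠(j4.4 + 3.3) = arctan(4.4/3.3) = 53.13°
∠(j4.4 + 57) = arctan(4.4/57) = 4.41°
∠(j4.4 + 3190) = arctan(4.4/3190) = 0.08°
∠H(j4.4) = 63.43° − (53.13° + 4.41° + 0.08°) = 5.81°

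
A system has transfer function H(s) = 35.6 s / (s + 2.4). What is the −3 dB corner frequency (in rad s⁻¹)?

2.4 rad s⁻¹

For a single-pole high-pass, the −3 dB point is at the pole: ω = 2.4 rad s⁻¹.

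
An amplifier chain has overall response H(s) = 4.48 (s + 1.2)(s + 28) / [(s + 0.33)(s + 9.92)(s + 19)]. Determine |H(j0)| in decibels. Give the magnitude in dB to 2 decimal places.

7.68 dB

H(0) = 4.48 × 1.2 × 28 / (0.33 × 9.92 × 19) = 2.4201
20 log₁₀(2.4201) = 7.677 dB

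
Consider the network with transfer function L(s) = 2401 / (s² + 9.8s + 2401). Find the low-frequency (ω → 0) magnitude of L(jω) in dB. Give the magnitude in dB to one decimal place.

0.0 dB

L(0) = 2401 / 2401 = 1
20 log₁₀(1) = 0.00 dB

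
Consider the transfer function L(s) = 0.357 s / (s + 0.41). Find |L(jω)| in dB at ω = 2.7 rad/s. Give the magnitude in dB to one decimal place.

-9.0 dB

|j2.7| = 2.7
|j2.7 + 0.41| = √(2.7² + 0.41²) = 2.731
|L(j2.7)| = 0.357 × 2.7 / 2.731 = 0.35295
20 log₁₀(0.35295) = -9.05 dB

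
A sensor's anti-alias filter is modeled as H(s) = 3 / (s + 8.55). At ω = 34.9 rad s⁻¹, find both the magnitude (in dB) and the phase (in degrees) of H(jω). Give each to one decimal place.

|H| = -21.6 dB, ∠H = -76.2°

|j34.9 + 8.55| = √(34.9² + 8.55²) = 35.93
|H(j34.9)| = 3 / 35.93 = 0.083491
20 log₁₀(0.083491) = -21.57 dB
∠(j34.9 + 8.55) = arctan(34.9/8.55) = 76.23°
∠H(j34.9) = −76.23° = -76.23°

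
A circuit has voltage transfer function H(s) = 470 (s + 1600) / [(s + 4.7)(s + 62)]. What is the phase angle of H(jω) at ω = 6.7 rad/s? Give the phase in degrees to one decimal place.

-60.9°

∠(j6.7 + 1600) = arctan(6.7/1600) = 0.24°
∠(j6.7 + 4.7) = arctan(6.7/4.7) = 54.95°
∠(j6.7 + 62) = arctan(6.7/62) = 6.17°
∠H(j6.7) = 0.24° − (54.95° + 6.17°) = -60.88°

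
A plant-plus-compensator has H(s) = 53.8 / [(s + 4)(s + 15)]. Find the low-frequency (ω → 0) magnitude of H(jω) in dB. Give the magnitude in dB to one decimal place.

-0.9 dB

H(0) = 53.8 / (4 × 15) = 0.89667
20 log₁₀(0.89667) = -0.95 dB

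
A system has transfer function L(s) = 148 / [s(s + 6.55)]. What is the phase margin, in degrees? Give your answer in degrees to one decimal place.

30.1°

Gain crossover: |L(jω)| = 1 at ω ≈ 11.3 rad/s.
∠L(j11.3) = −90° − arctan(11.3/6.55) ≈ -149.94°
PM = 180° + (-149.94°) = 30.06°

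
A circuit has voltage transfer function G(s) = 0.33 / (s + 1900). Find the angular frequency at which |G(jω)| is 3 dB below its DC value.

1900 rad s⁻¹

For a single-pole low-pass, the −3 dB point is at the pole: ω = 1900 rad s⁻¹.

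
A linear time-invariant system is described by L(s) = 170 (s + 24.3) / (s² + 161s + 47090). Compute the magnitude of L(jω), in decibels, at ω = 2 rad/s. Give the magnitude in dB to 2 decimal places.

|j2 + 24.3| = √(2² + 24.3²) = 24.38
|(j2)² + 161(j2) + 47090| = |47086 + j322| = 4.709e+04
|L(j2)| = 170 × 24.38 / 4.709e+04 = 0.088028
20 log₁₀(0.088028) = -21.108 dB

-21.11 dB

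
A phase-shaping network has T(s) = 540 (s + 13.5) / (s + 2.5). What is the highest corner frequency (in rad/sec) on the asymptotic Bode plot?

Break frequencies occur at each pole and zero magnitude: 2.5 rad/sec, 13.5 rad/sec.
The highest is 13.5 rad/sec.

13.5 rad/sec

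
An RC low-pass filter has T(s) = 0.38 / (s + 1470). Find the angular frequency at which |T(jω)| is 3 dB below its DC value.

1470 rad/s

For a single-pole low-pass, the −3 dB point is at the pole: ω = 1470 rad/s.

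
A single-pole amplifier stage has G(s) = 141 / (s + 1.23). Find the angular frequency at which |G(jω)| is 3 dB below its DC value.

1.23 rad/sec

For a single-pole low-pass, the −3 dB point is at the pole: ω = 1.23 rad/sec.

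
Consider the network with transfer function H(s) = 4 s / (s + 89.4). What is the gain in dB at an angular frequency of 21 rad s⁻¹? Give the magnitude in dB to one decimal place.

-0.8 dB

|j21| = 21
|j21 + 89.4| = √(21² + 89.4²) = 91.83
|H(j21)| = 4 × 21 / 91.83 = 0.9147
20 log₁₀(0.9147) = -0.77 dB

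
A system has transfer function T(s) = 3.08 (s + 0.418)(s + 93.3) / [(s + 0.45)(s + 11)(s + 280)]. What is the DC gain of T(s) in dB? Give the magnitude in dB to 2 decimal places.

-21.24 dB

T(0) = 3.08 × 0.418 × 93.3 / (0.45 × 11 × 280) = 0.086665
20 log₁₀(0.086665) = -21.243 dB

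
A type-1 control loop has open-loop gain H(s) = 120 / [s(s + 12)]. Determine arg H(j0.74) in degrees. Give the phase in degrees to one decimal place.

∠(j0.74 + 12) = arctan(0.74/12) = 3.53°
∠(j0.74) = 90.00°
∠H(j0.74) = − (3.53° + 90.00°) = -93.53°

-93.5°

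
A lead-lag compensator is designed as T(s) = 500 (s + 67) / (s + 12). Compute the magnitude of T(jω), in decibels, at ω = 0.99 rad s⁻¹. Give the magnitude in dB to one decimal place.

|j0.99 + 67| = √(0.99² + 67²) = 67.01
|j0.99 + 12| = √(0.99² + 12²) = 12.04
|T(j0.99)| = 500 × 67.01 / 12.04 = 2782.5
20 log₁₀(2782.5) = 68.89 dB

68.9 dB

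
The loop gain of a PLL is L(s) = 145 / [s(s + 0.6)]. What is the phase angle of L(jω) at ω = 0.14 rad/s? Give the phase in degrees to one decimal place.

∠(j0.14 + 0.6) = arctan(0.14/0.6) = 13.13°
∠(j0.14) = 90.00°
∠L(j0.14) = − (13.13° + 90.00°) = -103.13°

-103.1 deg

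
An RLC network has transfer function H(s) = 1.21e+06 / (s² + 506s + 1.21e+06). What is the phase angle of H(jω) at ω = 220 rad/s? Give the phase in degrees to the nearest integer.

∠[(j220)² + 506(j220) + 1.21e+06] = ∠[1.1616e+06 + j1.1132e+05] = 5.47°
∠H(j220) = −5.47° = -5.47°

-5°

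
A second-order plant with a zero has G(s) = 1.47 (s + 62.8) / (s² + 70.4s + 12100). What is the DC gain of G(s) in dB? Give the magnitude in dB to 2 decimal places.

-42.35 dB

G(0) = 1.47 × 62.8 / 12100 = 0.0076294
20 log₁₀(0.0076294) = -42.350 dB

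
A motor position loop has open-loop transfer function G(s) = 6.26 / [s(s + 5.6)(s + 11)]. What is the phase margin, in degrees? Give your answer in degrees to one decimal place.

Gain crossover: |G(jω)| = 1 at ω ≈ 0.102 rad/sec.
∠G(j0.102) = −90° − arctan(0.102/5.6) − arctan(0.102/11) ≈ -91.57°
PM = 180° + (-91.57°) = 88.43°

88.4°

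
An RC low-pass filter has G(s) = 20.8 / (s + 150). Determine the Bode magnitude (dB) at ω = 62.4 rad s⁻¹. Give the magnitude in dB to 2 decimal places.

-17.85 dB

|j62.4 + 150| = √(62.4² + 150²) = 162.5
|G(j62.4)| = 20.8 / 162.5 = 0.12803
20 log₁₀(0.12803) = -17.854 dB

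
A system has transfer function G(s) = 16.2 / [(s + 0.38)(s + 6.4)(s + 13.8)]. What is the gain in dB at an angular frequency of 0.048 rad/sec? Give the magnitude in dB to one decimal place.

-6.4 dB

|j0.048 + 0.38| = √(0.048² + 0.38²) = 0.383
|j0.048 + 6.4| = √(0.048² + 6.4²) = 6.4
|j0.048 + 13.8| = √(0.048² + 13.8²) = 13.8
|G(j0.048)| = 16.2 / (0.383 × 6.4 × 13.8) = 0.47887
20 log₁₀(0.47887) = -6.40 dB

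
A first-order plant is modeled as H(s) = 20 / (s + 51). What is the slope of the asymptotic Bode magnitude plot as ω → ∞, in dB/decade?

-20 dB/decade

With 0 zeros and 1 pole, the high-frequency asymptotic slope is 20 × (0 − 1) = -20 dB/decade.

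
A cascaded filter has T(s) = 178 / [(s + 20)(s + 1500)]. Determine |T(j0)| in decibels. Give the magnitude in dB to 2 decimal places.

T(0) = 178 / (20 × 1500) = 0.0059333
20 log₁₀(0.0059333) = -44.534 dB

-44.53 dB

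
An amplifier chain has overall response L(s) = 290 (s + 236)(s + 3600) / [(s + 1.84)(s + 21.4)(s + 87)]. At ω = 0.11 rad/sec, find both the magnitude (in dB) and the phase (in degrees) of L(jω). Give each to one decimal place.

|L| = 97.1 dB, ∠L = -3.8°

|j0.11 + 236| = √(0.11² + 236²) = 236
|j0.11 + 3600| = √(0.11² + 3600²) = 3600
|j0.11 + 1.84| = √(0.11² + 1.84²) = 1.843
|j0.11 + 21.4| = √(0.11² + 21.4²) = 21.4
|j0.11 + 87| = √(0.11² + 87²) = 87
|L(j0.11)| = 290 × 236 × 3600 / (1.843 × 21.4 × 87) = 71793
20 log₁₀(71793) = 97.12 dB
∠(j0.11 + 236) = arctan(0.11/236) = 0.03°
∠(j0.11 + 3600) = arctan(0.11/3600) = 0.00°
∠(j0.11 + 1.84) = arctan(0.11/1.84) = 3.42°
∠(j0.11 + 21.4) = arctan(0.11/21.4) = 0.29°
∠(j0.11 + 87) = arctan(0.11/87) = 0.07°
∠L(j0.11) = 0.03° + 0.00° − (3.42° + 0.29° + 0.07°) = -3.76°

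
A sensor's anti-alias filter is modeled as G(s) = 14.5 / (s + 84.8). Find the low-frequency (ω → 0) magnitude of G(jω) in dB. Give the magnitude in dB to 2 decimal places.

-15.34 dB

G(0) = 14.5 / 84.8 = 0.17099
20 log₁₀(0.17099) = -15.341 dB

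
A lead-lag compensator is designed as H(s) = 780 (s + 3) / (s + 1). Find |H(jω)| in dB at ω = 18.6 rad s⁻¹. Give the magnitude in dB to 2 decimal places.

57.94 dB

|j18.6 + 3| = √(18.6² + 3²) = 18.84
|j18.6 + 1| = √(18.6² + 1²) = 18.63
|H(j18.6)| = 780 × 18.84 / 18.63 = 788.94
20 log₁₀(788.94) = 57.941 dB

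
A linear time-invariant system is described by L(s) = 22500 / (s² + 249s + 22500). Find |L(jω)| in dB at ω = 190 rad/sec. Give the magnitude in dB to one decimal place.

|(j190)² + 249(j190) + 22500| = |-13600 + j47310| = 4.923e+04
|L(j190)| = 22500 / 4.923e+04 = 0.45708
20 log₁₀(0.45708) = -6.80 dB

-6.8 dB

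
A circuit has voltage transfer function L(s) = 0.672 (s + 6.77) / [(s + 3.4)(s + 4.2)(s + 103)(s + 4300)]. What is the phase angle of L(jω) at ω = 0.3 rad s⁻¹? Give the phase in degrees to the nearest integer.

-7°

∠(j0.3 + 6.77) = arctan(0.3/6.77) = 2.54°
∠(j0.3 + 3.4) = arctan(0.3/3.4) = 5.04°
∠(j0.3 + 4.2) = arctan(0.3/4.2) = 4.09°
∠(j0.3 + 103) = arctan(0.3/103) = 0.17°
∠(j0.3 + 4300) = arctan(0.3/4300) = 0.00°
∠L(j0.3) = 2.54° − (5.04° + 4.09° + 0.17° + 0.00°) = -6.76°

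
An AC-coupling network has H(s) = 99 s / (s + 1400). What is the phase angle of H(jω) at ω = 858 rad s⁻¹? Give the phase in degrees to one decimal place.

∠(j858) = 90.00°
∠(j858 + 1400) = arctan(858/1400) = 31.50°
∠H(j858) = 90.00° − 31.50° = 58.50°

58.5 deg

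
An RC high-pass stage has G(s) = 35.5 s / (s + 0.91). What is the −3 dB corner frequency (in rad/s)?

For a single-pole high-pass, the −3 dB point is at the pole: ω = 0.91 rad/s.

0.91 rad/s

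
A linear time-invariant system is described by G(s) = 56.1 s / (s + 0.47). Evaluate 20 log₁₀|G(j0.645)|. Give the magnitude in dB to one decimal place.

|j0.645| = 0.645
|j0.645 + 0.47| = √(0.645² + 0.47²) = 0.7981
|G(j0.645)| = 56.1 × 0.645 / 0.7981 = 45.34
20 log₁₀(45.34) = 33.13 dB

33.1 dB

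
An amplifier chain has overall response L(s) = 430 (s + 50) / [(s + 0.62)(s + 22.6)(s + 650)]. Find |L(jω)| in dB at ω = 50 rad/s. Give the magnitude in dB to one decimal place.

-35.4 dB

|j50 + 50| = √(50² + 50²) = 70.71
|j50 + 0.62| = √(50² + 0.62²) = 50
|j50 + 22.6| = √(50² + 22.6²) = 54.87
|j50 + 650| = √(50² + 650²) = 651.9
|L(j50)| = 430 × 70.71 / (50 × 54.87 × 651.9) = 0.016999
20 log₁₀(0.016999) = -35.39 dB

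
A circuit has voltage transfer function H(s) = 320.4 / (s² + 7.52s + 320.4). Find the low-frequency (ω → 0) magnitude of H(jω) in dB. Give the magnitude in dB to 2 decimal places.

0.00 dB

H(0) = 320.4 / 320.4 = 1
20 log₁₀(1) = 0.000 dB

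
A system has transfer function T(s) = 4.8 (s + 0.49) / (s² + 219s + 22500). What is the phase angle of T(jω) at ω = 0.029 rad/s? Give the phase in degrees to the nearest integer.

3°

∠(j0.029 + 0.49) = arctan(0.029/0.49) = 3.39°
∠[(j0.029)² + 219(j0.029) + 22500] = ∠[22500 + j6.351] = 0.02°
∠T(j0.029) = 3.39° − 0.02° = 3.37°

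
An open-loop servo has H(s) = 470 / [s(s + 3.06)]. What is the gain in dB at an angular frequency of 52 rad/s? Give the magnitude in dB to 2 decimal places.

-15.21 dB

|j52 + 3.06| = √(52² + 3.06²) = 52.09
|j52| = 52
|H(j52)| = 470 / (52.09 × 52) = 0.17352
20 log₁₀(0.17352) = -15.213 dB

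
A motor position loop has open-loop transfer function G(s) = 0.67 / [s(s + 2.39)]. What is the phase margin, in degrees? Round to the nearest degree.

83°

Gain crossover: |G(jω)| = 1 at ω ≈ 0.278 rad/s.
∠G(j0.278) = −90° − arctan(0.278/2.39) ≈ -96.65°
PM = 180° + (-96.65°) = 83.35°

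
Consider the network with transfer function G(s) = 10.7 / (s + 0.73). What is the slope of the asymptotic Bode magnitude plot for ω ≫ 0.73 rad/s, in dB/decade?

-20 dB/decade

With 0 zeros and 1 pole, the high-frequency asymptotic slope is 20 × (0 − 1) = -20 dB/decade.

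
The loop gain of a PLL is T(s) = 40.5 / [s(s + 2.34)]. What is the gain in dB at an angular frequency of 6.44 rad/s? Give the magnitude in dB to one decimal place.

|j6.44 + 2.34| = √(6.44² + 2.34²) = 6.852
|j6.44| = 6.44
|T(j6.44)| = 40.5 / (6.852 × 6.44) = 0.91781
20 log₁₀(0.91781) = -0.74 dB

-0.7 dB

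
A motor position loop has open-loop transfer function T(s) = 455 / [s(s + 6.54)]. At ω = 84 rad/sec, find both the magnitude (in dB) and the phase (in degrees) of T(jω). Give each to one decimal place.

|j84 + 6.54| = √(84² + 6.54²) = 84.25
|j84| = 84
|T(j84)| = 455 / (84.25 × 84) = 0.06429
20 log₁₀(0.06429) = -23.84 dB
∠(j84 + 6.54) = arctan(84/6.54) = 85.55°
∠(j84) = 90.00°
∠T(j84) = − (85.55° + 90.00°) = -175.55°

|T| = -23.8 dB, ∠T = -175.5°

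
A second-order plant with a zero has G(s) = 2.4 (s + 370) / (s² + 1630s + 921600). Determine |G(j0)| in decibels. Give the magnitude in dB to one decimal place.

G(0) = 2.4 × 370 / 921600 = 0.00096354
20 log₁₀(0.00096354) = -60.32 dB

-60.3 dB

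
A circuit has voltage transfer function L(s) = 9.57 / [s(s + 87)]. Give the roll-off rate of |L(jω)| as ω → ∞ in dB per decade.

With 0 zeros and 2 poles, the high-frequency asymptotic slope is 20 × (0 − 2) = -40 dB/decade.

-40 dB/decade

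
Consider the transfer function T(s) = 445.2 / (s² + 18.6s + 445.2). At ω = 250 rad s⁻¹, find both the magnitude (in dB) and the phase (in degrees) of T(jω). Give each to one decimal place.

|(j250)² + 18.6(j250) + 445.2| = |-62055 + j4650| = 6.223e+04
|T(j250)| = 445.2 / 6.223e+04 = 0.0071542
20 log₁₀(0.0071542) = -42.91 dB
∠[(j250)² + 18.6(j250) + 445.2] = ∠[-62055 + j4650] = 175.71°
∠T(j250) = −175.71° = -175.71°

|T| = -42.9 dB, ∠T = -175.7°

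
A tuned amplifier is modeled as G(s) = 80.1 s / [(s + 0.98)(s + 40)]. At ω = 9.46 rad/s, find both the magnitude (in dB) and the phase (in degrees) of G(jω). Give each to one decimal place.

|j9.46| = 9.46
|j9.46 + 0.98| = √(9.46² + 0.98²) = 9.511
|j9.46 + 40| = √(9.46² + 40²) = 41.1
|G(j9.46)| = 80.1 × 9.46 / (9.511 × 41.1) = 1.9384
20 log₁₀(1.9384) = 5.75 dB
∠(j9.46) = 90.00°
∠(j9.46 + 0.98) = arctan(9.46/0.98) = 84.09°
∠(j9.46 + 40) = arctan(9.46/40) = 13.31°
∠G(j9.46) = 90.00° − (84.09° + 13.31°) = -7.39°

|G| = 5.7 dB, ∠G = -7.4°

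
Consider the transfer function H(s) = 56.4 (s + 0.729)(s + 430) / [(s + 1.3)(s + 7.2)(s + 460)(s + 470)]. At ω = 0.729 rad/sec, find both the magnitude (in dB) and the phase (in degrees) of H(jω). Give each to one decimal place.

|H| = -39.4 dB, ∠H = 9.9°

|j0.729 + 0.729| = √(0.729² + 0.729²) = 1.031
|j0.729 + 430| = √(0.729² + 430²) = 430
|j0.729 + 1.3| = √(0.729² + 1.3²) = 1.49
|j0.729 + 7.2| = √(0.729² + 7.2²) = 7.237
|j0.729 + 460| = √(0.729² + 460²) = 460
|j0.729 + 470| = √(0.729² + 470²) = 470
|H(j0.729)| = 56.4 × 1.031 × 430 / (1.49 × 7.237 × 460 × 470) = 0.010722
20 log₁₀(0.010722) = -39.39 dB
∠(j0.729 + 0.729) = arctan(0.729/0.729) = 45.00°
∠(j0.729 + 430) = arctan(0.729/430) = 0.10°
∠(j0.729 + 1.3) = arctan(0.729/1.3) = 29.28°
∠(j0.729 + 7.2) = arctan(0.729/7.2) = 5.78°
∠(j0.729 + 460) = arctan(0.729/460) = 0.09°
∠(j0.729 + 470) = arctan(0.729/470) = 0.09°
∠H(j0.729) = 45.00° + 0.10° − (29.28° + 5.78° + 0.09° + 0.09°) = 9.85°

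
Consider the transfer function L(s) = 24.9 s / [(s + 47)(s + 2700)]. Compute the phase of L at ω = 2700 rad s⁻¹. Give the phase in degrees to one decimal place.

∠(j2700) = 90.00°
∠(j2700 + 47) = arctan(2700/47) = 89.00°
∠(j2700 + 2700) = arctan(2700/2700) = 45.00°
∠L(j2700) = 90.00° − (89.00° + 45.00°) = -44.00°

-44.0 deg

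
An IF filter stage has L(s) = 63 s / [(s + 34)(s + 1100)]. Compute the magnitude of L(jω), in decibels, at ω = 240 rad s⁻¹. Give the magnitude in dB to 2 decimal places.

-25.13 dB

|j240| = 240
|j240 + 34| = √(240² + 34²) = 242.4
|j240 + 1100| = √(240² + 1100²) = 1126
|L(j240)| = 63 × 240 / (242.4 × 1126) = 0.055403
20 log₁₀(0.055403) = -25.129 dB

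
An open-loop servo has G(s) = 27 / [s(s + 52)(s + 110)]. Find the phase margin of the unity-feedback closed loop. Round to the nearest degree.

90°

Gain crossover: |G(jω)| = 1 at ω ≈ 0.00472 rad/s.
∠G(j0.00472) = −90° − arctan(0.00472/52) − arctan(0.00472/110) ≈ -90.01°
PM = 180° + (-90.01°) = 89.99°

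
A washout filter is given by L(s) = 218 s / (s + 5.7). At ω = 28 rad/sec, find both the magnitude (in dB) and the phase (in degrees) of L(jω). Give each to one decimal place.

|L| = 46.6 dB, ∠L = 11.5°

|j28| = 28
|j28 + 5.7| = √(28² + 5.7²) = 28.57
|L(j28)| = 218 × 28 / 28.57 = 213.62
20 log₁₀(213.62) = 46.59 dB
∠(j28) = 90.00°
∠(j28 + 5.7) = arctan(28/5.7) = 78.49°
∠L(j28) = 90.00° − 78.49° = 11.51°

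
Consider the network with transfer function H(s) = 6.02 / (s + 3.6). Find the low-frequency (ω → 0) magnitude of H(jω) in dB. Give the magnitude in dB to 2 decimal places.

4.47 dB

H(0) = 6.02 / 3.6 = 1.6722
20 log₁₀(1.6722) = 4.466 dB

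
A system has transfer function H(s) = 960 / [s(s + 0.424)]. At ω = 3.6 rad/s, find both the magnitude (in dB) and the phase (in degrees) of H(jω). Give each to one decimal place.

|j3.6 + 0.424| = √(3.6² + 0.424²) = 3.625
|j3.6| = 3.6
|H(j3.6)| = 960 / (3.625 × 3.6) = 73.566
20 log₁₀(73.566) = 37.33 dB
∠(j3.6 + 0.424) = arctan(3.6/0.424) = 83.28°
∠(j3.6) = 90.00°
∠H(j3.6) = − (83.28° + 90.00°) = -173.28°

|H| = 37.3 dB, ∠H = -173.3°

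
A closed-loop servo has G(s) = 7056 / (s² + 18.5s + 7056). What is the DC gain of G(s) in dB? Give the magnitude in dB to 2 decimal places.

0.00 dB

G(0) = 7056 / 7056 = 1
20 log₁₀(1) = 0.000 dB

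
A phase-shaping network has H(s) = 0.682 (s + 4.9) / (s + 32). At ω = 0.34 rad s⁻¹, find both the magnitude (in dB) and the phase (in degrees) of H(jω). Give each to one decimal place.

|j0.34 + 4.9| = √(0.34² + 4.9²) = 4.912
|j0.34 + 32| = √(0.34² + 32²) = 32
|H(j0.34)| = 0.682 × 4.912 / 32 = 0.10468
20 log₁₀(0.10468) = -19.60 dB
∠(j0.34 + 4.9) = arctan(0.34/4.9) = 3.97°
∠(j0.34 + 32) = arctan(0.34/32) = 0.61°
∠H(j0.34) = 3.97° − 0.61° = 3.36°

|H| = -19.6 dB, ∠H = 3.4°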